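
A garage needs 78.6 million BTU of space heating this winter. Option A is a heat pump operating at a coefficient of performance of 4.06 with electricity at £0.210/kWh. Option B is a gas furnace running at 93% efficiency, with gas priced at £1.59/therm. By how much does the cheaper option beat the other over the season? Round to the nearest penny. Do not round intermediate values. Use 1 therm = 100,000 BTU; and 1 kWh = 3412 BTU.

Heat load = 78.6 × 10⁶ BTU = 78,600,000 BTU
Gas: input = 78,600,000 / 0.93 = 84,516,129 BTU = 845.2 therm → 845.2 × £1.59 = £1,343.81
Heat pump: 78,600,000 BTU / 3412 = 23,040 kWh heat; / 4.06 = 5,674 kWh in → × £0.210 = £1,191.53
Difference = |£1,343.81 − £1,191.53| = £152.27

£152.27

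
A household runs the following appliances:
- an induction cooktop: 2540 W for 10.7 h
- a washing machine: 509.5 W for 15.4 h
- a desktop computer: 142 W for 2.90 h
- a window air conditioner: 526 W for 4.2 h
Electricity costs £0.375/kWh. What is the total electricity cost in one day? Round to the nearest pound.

£14

induction cooktop: 2540 W × 10.7 h = 27,178 Wh = 27.18 kWh
washing machine: 509.5 W × 15.4 h = 7,846 Wh = 7.846 kWh
desktop computer: 142 W × 2.90 h = 412 Wh = 0.4118 kWh
window air conditioner: 526 W × 4.2 h = 2,209 Wh = 2.209 kWh
Total energy = 27.18 + 7.846 + 0.4118 + 2.209 = 37.65 kWh
Cost = 37.65 kWh × £0.375 = £14.12 ≈ £14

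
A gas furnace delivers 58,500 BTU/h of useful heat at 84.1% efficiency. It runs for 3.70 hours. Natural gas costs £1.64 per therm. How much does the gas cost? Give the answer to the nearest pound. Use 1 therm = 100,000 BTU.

£4

Heat delivered = 58,500 BTU/h × 3.70 h = 216,450 BTU
Gas input = 216,450 / 0.841 = 257,372 BTU
= 257,372 / 100,000 = 2.574 therm
Cost = 2.574 × £1.64/therm = £4.22 ≈ £4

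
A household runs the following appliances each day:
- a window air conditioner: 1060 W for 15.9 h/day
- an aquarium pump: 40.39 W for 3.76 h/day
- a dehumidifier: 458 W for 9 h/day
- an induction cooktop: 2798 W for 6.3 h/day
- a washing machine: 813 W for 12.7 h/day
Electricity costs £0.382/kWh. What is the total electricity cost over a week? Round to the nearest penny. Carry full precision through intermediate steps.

window air conditioner: 1060 W × 15.9 h × 7 d = 117,978 Wh = 118 kWh
aquarium pump: 40.39 W × 3.76 h × 7 d = 1,063 Wh = 1.063 kWh
dehumidifier: 458 W × 9 h × 7 d = 28,854 Wh = 28.85 kWh
induction cooktop: 2798 W × 6.3 h × 7 d = 123,392 Wh = 123.4 kWh
washing machine: 813 W × 12.7 h × 7 d = 72,276 Wh = 72.28 kWh
Total energy = 118 + 1.063 + 28.85 + 123.4 + 72.28 = 343.6 kWh
Cost = 343.6 kWh × £0.382 = £131.24

£131.24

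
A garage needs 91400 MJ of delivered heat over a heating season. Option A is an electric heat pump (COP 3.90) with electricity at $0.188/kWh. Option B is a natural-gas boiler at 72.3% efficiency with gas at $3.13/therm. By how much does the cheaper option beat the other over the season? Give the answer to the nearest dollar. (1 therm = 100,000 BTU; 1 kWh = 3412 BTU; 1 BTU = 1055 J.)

Heat load = 91400 MJ = 91,400,000,000 J / 1055 = 86,635,071 BTU
Gas: input = 86,635,071 / 0.723 = 119,827,208 BTU = 1,198 therm → 1,198 × $3.13 = $3,750.59
Heat pump: 86,635,071 BTU / 3412 = 25,390 kWh heat; / 3.90 = 6,511 kWh in → × $0.188 = $1,223.99
Difference = |$3,750.59 − $1,223.99| = $2,526.60 ≈ $2527

$2527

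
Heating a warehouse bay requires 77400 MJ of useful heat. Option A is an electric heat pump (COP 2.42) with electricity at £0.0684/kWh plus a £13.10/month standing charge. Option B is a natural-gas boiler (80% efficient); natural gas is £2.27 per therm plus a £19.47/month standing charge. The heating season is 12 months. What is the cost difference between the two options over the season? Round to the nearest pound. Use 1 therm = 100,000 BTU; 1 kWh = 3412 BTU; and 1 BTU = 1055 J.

Heat load = 77400 MJ = 77,400,000,000 J / 1055 = 73,364,929 BTU
Gas: input = 73,364,929 / 0.800 = 91,706,161 BTU = 917.1 therm → 917.1 × £2.27 = £2,081.73; + 12 × £19.47 standing = £2,315.37
Heat pump: 73,364,929 BTU / 3412 = 21,500 kWh heat; / 2.42 = 8,885 kWh in → × £0.0684 = £607.74; + 12 × £13.10 standing = £764.94
Difference = |£2,315.37 − £764.94| = £1,550.43 ≈ £1550

£1550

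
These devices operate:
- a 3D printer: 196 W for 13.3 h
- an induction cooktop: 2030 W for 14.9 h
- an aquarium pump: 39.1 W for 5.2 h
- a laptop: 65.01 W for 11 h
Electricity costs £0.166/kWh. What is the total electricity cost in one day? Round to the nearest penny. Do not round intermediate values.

3D printer: 196 W × 13.3 h = 2,607 Wh = 2.607 kWh
induction cooktop: 2030 W × 14.9 h = 30,247 Wh = 30.25 kWh
aquarium pump: 39.1 W × 5.2 h = 203 Wh = 0.2033 kWh
laptop: 65.01 W × 11 h = 715 Wh = 0.7151 kWh
Total energy = 2.607 + 30.25 + 0.2033 + 0.7151 = 33.77 kWh
Cost = 33.77 kWh × £0.166 = £5.61

£5.61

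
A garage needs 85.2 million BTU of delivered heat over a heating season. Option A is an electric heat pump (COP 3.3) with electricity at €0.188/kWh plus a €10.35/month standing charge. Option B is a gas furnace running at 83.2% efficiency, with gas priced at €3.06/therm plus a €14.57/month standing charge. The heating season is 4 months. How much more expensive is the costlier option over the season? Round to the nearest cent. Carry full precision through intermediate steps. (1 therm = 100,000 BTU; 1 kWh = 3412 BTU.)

€1727.86

Heat load = 85.2 × 10⁶ BTU = 85,200,000 BTU
Gas: input = 85,200,000 / 0.832 = 102,403,846 BTU = 1,024 therm → 1,024 × €3.06 = €3,133.56; + 4 × €14.57 standing = €3,191.84
Heat pump: 85,200,000 BTU / 3412 = 24,970 kWh heat; / 3.3 = 7,567 kWh in → × €0.188 = €1,422.57; + 4 × €10.35 standing = €1,463.97
Difference = |€3,191.84 − €1,463.97| = €1,727.86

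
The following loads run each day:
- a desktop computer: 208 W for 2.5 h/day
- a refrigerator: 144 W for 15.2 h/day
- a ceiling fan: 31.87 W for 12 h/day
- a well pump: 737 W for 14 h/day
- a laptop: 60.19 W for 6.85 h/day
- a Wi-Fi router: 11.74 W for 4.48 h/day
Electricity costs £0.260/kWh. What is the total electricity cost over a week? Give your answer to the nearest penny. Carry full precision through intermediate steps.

desktop computer: 208 W × 2.5 h × 7 d = 3,640 Wh = 3.64 kWh
refrigerator: 144 W × 15.2 h × 7 d = 15,322 Wh = 15.32 kWh
ceiling fan: 31.87 W × 12 h × 7 d = 2,677 Wh = 2.677 kWh
well pump: 737 W × 14 h × 7 d = 72,226 Wh = 72.23 kWh
laptop: 60.19 W × 6.85 h × 7 d = 2,886 Wh = 2.886 kWh
Wi-Fi router: 11.74 W × 4.48 h × 7 d = 368 Wh = 0.3682 kWh
Total energy = 3.64 + 15.32 + 2.677 + 72.23 + 2.886 + 0.3682 = 97.12 kWh
Cost = 97.12 kWh × £0.260 = £25.25

£25.25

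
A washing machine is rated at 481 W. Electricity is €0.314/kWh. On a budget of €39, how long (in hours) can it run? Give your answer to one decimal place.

258.2 h

Energy budget = €39 / €0.314 per kWh = 124.2 kWh = 124,204 Wh
Runtime = 124,204 Wh / 481 W = 258.2 h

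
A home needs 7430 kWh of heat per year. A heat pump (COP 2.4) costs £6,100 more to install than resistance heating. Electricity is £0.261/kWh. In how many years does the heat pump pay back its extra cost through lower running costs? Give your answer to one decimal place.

5.4 years

Resistance: 7430 kWh × £0.261 = £1,939.23/yr
Heat pump: 7430 / 2.4 = 3096 kWh in → × £0.261 = £808.01/yr
Annual savings = £1,131.22
Payback = £6,100 / £1,131.22 = 5.39 years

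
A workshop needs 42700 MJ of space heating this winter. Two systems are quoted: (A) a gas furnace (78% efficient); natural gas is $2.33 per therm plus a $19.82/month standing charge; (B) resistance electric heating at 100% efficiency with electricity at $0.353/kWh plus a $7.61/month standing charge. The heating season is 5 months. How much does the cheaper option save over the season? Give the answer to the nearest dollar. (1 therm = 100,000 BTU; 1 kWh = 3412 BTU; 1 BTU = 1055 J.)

Heat load = 42700 MJ = 42,700,000,000 J / 1055 = 40,473,934 BTU
Gas: input = 40,473,934 / 0.780 = 51,889,659 BTU = 518.9 therm → 518.9 × $2.33 = $1,209.03; + 5 × $19.82 standing = $1,308.13
Electric: 40,473,934 BTU / 3412 = 11,860 kWh → × $0.353 = $4,187.37; + 5 × $7.61 standing = $4,225.42
Difference = |$1,308.13 − $4,225.42| = $2,917.29 ≈ $2917

$2917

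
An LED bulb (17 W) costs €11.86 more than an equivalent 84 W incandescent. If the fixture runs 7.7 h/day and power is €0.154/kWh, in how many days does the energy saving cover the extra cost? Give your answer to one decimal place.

149.3 days

Power saved = 84 − 17 = 67 W
Daily energy saved = 67 W × 7.7 h = 515.9 Wh = 0.5159 kWh
Daily savings = 0.5159 × €0.154 = €0.0794
Payback = €11.86 / €0.0794 per day = 149.3 days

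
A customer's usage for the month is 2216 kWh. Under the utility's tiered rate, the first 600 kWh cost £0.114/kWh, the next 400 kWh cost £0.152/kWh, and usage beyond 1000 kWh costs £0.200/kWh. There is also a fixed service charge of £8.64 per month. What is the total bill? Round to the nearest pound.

£381

First 600 kWh × £0.114 = £68.40
Next 400 kWh × £0.152 = £60.80
Remaining 1216 kWh × £0.200 = £243.20
Energy charge = £372.40; + service £8.64 = £381.04 ≈ £381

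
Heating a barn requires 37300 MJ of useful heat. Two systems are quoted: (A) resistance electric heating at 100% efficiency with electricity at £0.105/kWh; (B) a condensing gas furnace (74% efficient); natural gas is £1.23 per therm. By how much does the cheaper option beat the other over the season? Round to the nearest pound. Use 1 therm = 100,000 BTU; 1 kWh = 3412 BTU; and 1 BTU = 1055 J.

Heat load = 37300 MJ = 37,300,000,000 J / 1055 = 35,355,450 BTU
Gas: input = 35,355,450 / 0.74 = 47,777,635 BTU = 477.8 therm → 477.8 × £1.23 = £587.66
Electric: 35,355,450 BTU / 3412 = 10,360 kWh → × £0.105 = £1,088.02
Difference = |£587.66 − £1,088.02| = £500.35 ≈ £500

£500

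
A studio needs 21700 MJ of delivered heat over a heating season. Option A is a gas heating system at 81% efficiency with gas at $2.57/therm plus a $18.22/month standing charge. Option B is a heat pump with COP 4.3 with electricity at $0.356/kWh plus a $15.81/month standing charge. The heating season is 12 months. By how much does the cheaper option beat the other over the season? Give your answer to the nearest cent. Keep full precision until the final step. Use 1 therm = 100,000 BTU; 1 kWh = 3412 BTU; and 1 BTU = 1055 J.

Heat load = 21700 MJ = 21,700,000,000 J / 1055 = 20,568,720 BTU
Gas: input = 20,568,720 / 0.81 = 25,393,482 BTU = 253.9 therm → 253.9 × $2.57 = $652.61; + 12 × $18.22 standing = $871.25
Heat pump: 20,568,720 BTU / 3412 = 6,028 kWh heat; / 4.3 = 1,402 kWh in → × $0.356 = $499.09; + 12 × $15.81 standing = $688.81
Difference = |$871.25 − $688.81| = $182.44

$182.44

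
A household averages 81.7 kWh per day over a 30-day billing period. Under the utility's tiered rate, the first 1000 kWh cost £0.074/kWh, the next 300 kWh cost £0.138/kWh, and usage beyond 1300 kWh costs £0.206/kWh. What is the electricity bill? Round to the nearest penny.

£352.51

Usage = 81.7 kWh/day × 30 days = 2451 kWh
First 1000 kWh × £0.074 = £74.00
Next 300 kWh × £0.138 = £41.40
Remaining 1151 kWh × £0.206 = £237.11
Total = £352.51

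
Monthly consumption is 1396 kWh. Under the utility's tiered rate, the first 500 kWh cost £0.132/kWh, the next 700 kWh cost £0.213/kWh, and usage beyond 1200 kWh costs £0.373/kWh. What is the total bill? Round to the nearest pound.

£288

First 500 kWh × £0.132 = £66.00
Next 700 kWh × £0.213 = £149.10
Remaining 196 kWh × £0.373 = £73.11
Total = £288.21 ≈ £288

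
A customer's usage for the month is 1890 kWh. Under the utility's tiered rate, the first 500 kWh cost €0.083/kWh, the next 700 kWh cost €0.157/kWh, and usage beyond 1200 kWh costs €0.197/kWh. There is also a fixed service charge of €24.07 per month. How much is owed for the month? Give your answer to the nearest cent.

First 500 kWh × €0.083 = €41.50
Next 700 kWh × €0.157 = €109.90
Remaining 690 kWh × €0.197 = €135.93
Energy charge = €287.33; + service €24.07 = €311.40

€311.40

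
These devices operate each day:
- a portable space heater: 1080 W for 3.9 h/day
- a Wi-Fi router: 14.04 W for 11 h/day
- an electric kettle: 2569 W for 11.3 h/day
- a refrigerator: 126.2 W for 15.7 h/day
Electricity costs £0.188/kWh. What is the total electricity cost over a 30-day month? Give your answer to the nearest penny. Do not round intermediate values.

portable space heater: 1080 W × 3.9 h × 30 d = 126,360 Wh = 126.4 kWh
Wi-Fi router: 14.04 W × 11 h × 30 d = 4,633 Wh = 4.633 kWh
electric kettle: 2569 W × 11.3 h × 30 d = 870,891 Wh = 870.9 kWh
refrigerator: 126.2 W × 15.7 h × 30 d = 59,440 Wh = 59.44 kWh
Total energy = 126.4 + 4.633 + 870.9 + 59.44 = 1,061 kWh
Cost = 1,061 kWh × £0.188 = £199.53

£199.53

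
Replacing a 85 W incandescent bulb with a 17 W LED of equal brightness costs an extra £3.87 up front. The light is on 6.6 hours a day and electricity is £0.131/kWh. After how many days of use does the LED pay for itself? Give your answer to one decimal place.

65.8 days

Power saved = 85 − 17 = 68 W
Daily energy saved = 68 W × 6.6 h = 448.8 Wh = 0.4488 kWh
Daily savings = 0.4488 × £0.131 = £0.0588
Payback = £3.87 / £0.0588 per day = 65.82 days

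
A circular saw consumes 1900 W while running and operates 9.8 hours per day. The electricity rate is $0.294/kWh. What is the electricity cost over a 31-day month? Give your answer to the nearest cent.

$169.70

Energy = 1900 W × 9.8 h/day × 31 days = 577,220 Wh = 577.2 kWh
Cost = 577.2 kWh × $0.294/kWh = $169.70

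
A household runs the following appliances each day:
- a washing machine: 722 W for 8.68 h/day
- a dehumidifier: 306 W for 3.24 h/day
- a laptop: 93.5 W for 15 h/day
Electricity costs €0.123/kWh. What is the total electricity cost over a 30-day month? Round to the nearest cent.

€31.96

washing machine: 722 W × 8.68 h × 30 d = 188,009 Wh = 188 kWh
dehumidifier: 306 W × 3.24 h × 30 d = 29,743 Wh = 29.74 kWh
laptop: 93.5 W × 15 h × 30 d = 42,075 Wh = 42.08 kWh
Total energy = 188 + 29.74 + 42.08 = 259.8 kWh
Cost = 259.8 kWh × €0.123 = €31.96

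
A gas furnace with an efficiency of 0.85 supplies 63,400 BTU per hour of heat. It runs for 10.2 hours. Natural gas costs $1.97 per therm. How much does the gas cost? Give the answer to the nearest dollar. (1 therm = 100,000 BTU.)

$15

Heat delivered = 63,400 BTU/h × 10.2 h = 646,680 BTU
Gas input = 646,680 / 0.85 = 760,800 BTU
= 760,800 / 100,000 = 7.608 therm
Cost = 7.608 × $1.97/therm = $14.99 ≈ $15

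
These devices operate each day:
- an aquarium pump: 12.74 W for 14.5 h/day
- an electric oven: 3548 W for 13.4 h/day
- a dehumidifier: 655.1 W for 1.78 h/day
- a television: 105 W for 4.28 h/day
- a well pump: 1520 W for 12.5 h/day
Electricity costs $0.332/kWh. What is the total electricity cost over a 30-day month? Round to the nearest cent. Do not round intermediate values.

$680.70

aquarium pump: 12.74 W × 14.5 h × 30 d = 5,542 Wh = 5.542 kWh
electric oven: 3548 W × 13.4 h × 30 d = 1,426,296 Wh = 1,426 kWh
dehumidifier: 655.1 W × 1.78 h × 30 d = 34,982 Wh = 34.98 kWh
television: 105 W × 4.28 h × 30 d = 13,482 Wh = 13.48 kWh
well pump: 1520 W × 12.5 h × 30 d = 570,000 Wh = 570 kWh
Total energy = 5.542 + 1,426 + 34.98 + 13.48 + 570 = 2,050 kWh
Cost = 2,050 kWh × $0.332 = $680.70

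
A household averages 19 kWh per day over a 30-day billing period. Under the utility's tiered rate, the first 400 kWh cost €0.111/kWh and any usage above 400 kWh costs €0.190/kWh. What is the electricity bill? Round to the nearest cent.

€76.70

Usage = 19 kWh/day × 30 days = 570 kWh
First 400 kWh × €0.111 = €44.40
Remaining 170 kWh × €0.190 = €32.30
Total = €76.70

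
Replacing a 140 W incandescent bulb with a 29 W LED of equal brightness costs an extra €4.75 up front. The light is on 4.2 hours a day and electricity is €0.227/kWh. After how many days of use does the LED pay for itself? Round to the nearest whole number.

45 days

Power saved = 140 − 29 = 111 W
Daily energy saved = 111 W × 4.2 h = 466.2 Wh = 0.4662 kWh
Daily savings = 0.4662 × €0.227 = €0.1058
Payback = €4.75 / €0.1058 per day = 44.88 days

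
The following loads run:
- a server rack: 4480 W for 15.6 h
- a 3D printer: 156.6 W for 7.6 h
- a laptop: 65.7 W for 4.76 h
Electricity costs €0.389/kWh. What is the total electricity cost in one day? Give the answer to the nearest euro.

€28

server rack: 4480 W × 15.6 h = 69,888 Wh = 69.89 kWh
3D printer: 156.6 W × 7.6 h = 1,190 Wh = 1.19 kWh
laptop: 65.7 W × 4.76 h = 313 Wh = 0.3127 kWh
Total energy = 69.89 + 1.19 + 0.3127 = 71.39 kWh
Cost = 71.39 kWh × €0.389 = €27.77 ≈ €28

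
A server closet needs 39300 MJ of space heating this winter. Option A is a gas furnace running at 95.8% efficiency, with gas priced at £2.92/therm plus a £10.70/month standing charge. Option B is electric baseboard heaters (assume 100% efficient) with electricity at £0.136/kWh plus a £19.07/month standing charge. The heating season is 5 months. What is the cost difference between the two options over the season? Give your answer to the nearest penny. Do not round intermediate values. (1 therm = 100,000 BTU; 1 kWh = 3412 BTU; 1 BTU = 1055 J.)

£391.23

Heat load = 39300 MJ = 39,300,000,000 J / 1055 = 37,251,185 BTU
Gas: input = 37,251,185 / 0.958 = 38,884,327 BTU = 388.8 therm → 388.8 × £2.92 = £1,135.42; + 5 × £10.70 standing = £1,188.92
Electric: 37,251,185 BTU / 3412 = 10,920 kWh → × £0.136 = £1,484.81; + 5 × £19.07 standing = £1,580.16
Difference = |£1,188.92 − £1,580.16| = £391.23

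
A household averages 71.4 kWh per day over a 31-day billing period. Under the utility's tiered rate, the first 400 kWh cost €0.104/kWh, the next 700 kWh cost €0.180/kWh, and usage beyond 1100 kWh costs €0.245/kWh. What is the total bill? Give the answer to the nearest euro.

Usage = 71.4 kWh/day × 31 days = 2213.4 kWh
First 400 kWh × €0.104 = €41.60
Next 700 kWh × €0.180 = €126.00
Remaining 1113.4 kWh × €0.245 = €272.78
Total = €440.38 ≈ €440

€440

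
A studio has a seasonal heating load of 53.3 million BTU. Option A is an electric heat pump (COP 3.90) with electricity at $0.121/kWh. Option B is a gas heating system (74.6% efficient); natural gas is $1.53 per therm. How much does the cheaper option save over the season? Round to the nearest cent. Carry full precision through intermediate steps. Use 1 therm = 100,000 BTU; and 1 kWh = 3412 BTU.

Heat load = 53.3 × 10⁶ BTU = 53,300,000 BTU
Gas: input = 53,300,000 / 0.746 = 71,447,721 BTU = 714.5 therm → 714.5 × $1.53 = $1,093.15
Heat pump: 53,300,000 BTU / 3412 = 15,620 kWh heat; / 3.90 = 4,005 kWh in → × $0.121 = $484.66
Difference = |$1,093.15 − $484.66| = $608.49

$608.49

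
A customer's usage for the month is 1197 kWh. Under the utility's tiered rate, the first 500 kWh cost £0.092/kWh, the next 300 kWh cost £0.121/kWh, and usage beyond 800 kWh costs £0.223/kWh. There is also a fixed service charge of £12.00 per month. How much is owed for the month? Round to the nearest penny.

£182.83

First 500 kWh × £0.092 = £46.00
Next 300 kWh × £0.121 = £36.30
Remaining 397 kWh × £0.223 = £88.53
Energy charge = £170.83; + service £12.00 = £182.83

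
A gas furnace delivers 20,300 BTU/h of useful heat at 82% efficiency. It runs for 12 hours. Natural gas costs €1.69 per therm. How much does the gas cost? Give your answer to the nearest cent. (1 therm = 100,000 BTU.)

€5.02

Heat delivered = 20,300 BTU/h × 12 h = 243,600 BTU
Gas input = 243,600 / 0.82 = 297,073 BTU
= 297,073 / 100,000 = 2.971 therm
Cost = 2.971 × €1.69/therm = €5.02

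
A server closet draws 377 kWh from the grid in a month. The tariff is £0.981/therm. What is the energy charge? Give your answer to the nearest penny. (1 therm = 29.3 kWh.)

377 kWh × (0.03413 therm/kWh) = 12.87 therm
Cost = 12.87 therm × £0.981/therm = £12.62

£12.62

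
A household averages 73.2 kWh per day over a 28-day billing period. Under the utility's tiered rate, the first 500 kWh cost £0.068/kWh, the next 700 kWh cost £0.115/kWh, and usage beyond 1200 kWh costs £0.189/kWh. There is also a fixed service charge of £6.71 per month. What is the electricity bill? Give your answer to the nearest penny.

Usage = 73.2 kWh/day × 28 days = 2049.6 kWh
First 500 kWh × £0.068 = £34.00
Next 700 kWh × £0.115 = £80.50
Remaining 849.6 kWh × £0.189 = £160.57
Energy charge = £275.07; + service £6.71 = £281.78

£281.78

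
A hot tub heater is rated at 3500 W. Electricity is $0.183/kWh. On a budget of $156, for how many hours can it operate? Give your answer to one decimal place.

Energy budget = $156 / $0.183 per kWh = 852.5 kWh = 852,459 Wh
Runtime = 852,459 Wh / 3500 W = 243.6 h

243.6 h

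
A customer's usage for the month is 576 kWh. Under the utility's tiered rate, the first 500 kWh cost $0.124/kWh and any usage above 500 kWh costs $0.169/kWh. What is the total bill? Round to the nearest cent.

First 500 kWh × $0.124 = $62.00
Remaining 76 kWh × $0.169 = $12.84
Total = $74.84

$74.84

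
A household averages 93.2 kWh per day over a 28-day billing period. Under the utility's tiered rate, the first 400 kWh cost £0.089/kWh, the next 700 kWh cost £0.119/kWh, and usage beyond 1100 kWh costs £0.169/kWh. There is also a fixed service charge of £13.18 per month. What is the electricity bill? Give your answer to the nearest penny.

£387.20

Usage = 93.2 kWh/day × 28 days = 2609.6 kWh
First 400 kWh × £0.089 = £35.60
Next 700 kWh × £0.119 = £83.30
Remaining 1509.6 kWh × £0.169 = £255.12
Energy charge = £374.02; + service £13.18 = £387.20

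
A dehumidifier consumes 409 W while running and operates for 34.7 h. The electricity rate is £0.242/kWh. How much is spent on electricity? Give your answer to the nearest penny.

£3.43

Energy = 409 W × 34.7 h = 14,192 Wh = 14.19 kWh
Cost = 14.19 kWh × £0.242/kWh = £3.43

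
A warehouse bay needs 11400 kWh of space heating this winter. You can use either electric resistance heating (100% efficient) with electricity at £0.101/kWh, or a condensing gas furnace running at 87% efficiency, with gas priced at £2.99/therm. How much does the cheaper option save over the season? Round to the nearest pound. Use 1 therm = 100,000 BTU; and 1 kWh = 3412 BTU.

Heat load = 11400 kWh × 3412 = 38,896,800 BTU
Gas: input = 38,896,800 / 0.87 = 44,708,966 BTU = 447.1 therm → 447.1 × £2.99 = £1,336.80
Electric: 38,896,800 BTU / 3412 = 11,400 kWh → × £0.101 = £1,151.40
Difference = |£1,336.80 − £1,151.40| = £185.40 ≈ £185

£185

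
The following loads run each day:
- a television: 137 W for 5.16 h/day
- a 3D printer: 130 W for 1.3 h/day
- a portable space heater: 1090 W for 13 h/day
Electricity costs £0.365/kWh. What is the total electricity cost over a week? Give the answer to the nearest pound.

£38

television: 137 W × 5.16 h × 7 d = 4,948 Wh = 4.948 kWh
3D printer: 130 W × 1.3 h × 7 d = 1,183 Wh = 1.183 kWh
portable space heater: 1090 W × 13 h × 7 d = 99,190 Wh = 99.19 kWh
Total energy = 4.948 + 1.183 + 99.19 = 105.3 kWh
Cost = 105.3 kWh × £0.365 = £38.44 ≈ £38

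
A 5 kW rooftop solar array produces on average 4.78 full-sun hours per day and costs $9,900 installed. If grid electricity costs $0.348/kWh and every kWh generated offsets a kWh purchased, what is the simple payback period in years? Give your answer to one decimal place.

3.3 years

Daily generation = 5 kW × 4.78 h = 23.9 kWh
Annual generation = 23.9 × 365 = 8723.5 kWh
Annual savings = 8723.5 × $0.348 = $3,035.78
Payback = $9,900 / $3,035.78 = 3.26 years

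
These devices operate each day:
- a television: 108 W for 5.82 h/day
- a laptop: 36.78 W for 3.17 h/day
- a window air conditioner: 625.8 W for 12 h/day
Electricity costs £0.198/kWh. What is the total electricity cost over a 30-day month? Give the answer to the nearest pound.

television: 108 W × 5.82 h × 30 d = 18,857 Wh = 18.86 kWh
laptop: 36.78 W × 3.17 h × 30 d = 3,498 Wh = 3.498 kWh
window air conditioner: 625.8 W × 12 h × 30 d = 225,288 Wh = 225.3 kWh
Total energy = 18.86 + 3.498 + 225.3 = 247.6 kWh
Cost = 247.6 kWh × £0.198 = £49.03 ≈ £49

£49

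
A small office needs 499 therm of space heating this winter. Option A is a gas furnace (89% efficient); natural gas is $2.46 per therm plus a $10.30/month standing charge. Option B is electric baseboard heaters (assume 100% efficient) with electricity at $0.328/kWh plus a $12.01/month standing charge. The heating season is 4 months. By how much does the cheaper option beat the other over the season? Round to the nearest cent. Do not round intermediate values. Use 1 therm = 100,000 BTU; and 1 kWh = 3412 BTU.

Heat load = 499 therm × 100,000 = 49,900,000 BTU
Gas: input = 49,900,000 / 0.89 = 56,067,416 BTU = 560.7 therm → 560.7 × $2.46 = $1,379.26; + 4 × $10.30 standing = $1,420.46
Electric: 49,900,000 BTU / 3412 = 14,620 kWh → × $0.328 = $4,796.95; + 4 × $12.01 standing = $4,844.99
Difference = |$1,420.46 − $4,844.99| = $3,424.53

$3424.53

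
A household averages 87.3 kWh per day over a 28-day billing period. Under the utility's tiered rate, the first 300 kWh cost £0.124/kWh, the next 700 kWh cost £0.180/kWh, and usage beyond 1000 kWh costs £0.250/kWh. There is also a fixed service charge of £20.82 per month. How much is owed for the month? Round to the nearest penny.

£545.12

Usage = 87.3 kWh/day × 28 days = 2444.4 kWh
First 300 kWh × £0.124 = £37.20
Next 700 kWh × £0.180 = £126.00
Remaining 1444.4 kWh × £0.250 = £361.10
Energy charge = £524.30; + service £20.82 = £545.12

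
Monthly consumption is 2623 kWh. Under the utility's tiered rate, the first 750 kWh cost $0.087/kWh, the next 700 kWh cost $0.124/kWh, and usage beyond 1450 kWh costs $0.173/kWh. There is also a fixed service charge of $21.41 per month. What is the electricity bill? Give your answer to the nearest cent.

First 750 kWh × $0.087 = $65.25
Next 700 kWh × $0.124 = $86.80
Remaining 1173 kWh × $0.173 = $202.93
Energy charge = $354.98; + service $21.41 = $376.39

$376.39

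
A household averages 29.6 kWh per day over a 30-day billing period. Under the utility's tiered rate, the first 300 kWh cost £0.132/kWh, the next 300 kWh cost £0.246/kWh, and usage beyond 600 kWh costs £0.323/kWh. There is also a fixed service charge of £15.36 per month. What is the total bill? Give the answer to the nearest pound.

Usage = 29.6 kWh/day × 30 days = 888 kWh
First 300 kWh × £0.132 = £39.60
Next 300 kWh × £0.246 = £73.80
Remaining 288 kWh × £0.323 = £93.02
Energy charge = £206.42; + service £15.36 = £221.78 ≈ £222

£222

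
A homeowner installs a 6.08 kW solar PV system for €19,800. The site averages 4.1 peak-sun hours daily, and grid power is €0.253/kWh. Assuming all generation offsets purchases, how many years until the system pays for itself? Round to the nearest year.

Daily generation = 6.08 kW × 4.1 h = 24.93 kWh
Annual generation = 24.93 × 365 = 9098.7 kWh
Annual savings = 9098.7 × €0.253 = €2,301.98
Payback = €19,800 / €2,301.98 = 8.6 years

9 years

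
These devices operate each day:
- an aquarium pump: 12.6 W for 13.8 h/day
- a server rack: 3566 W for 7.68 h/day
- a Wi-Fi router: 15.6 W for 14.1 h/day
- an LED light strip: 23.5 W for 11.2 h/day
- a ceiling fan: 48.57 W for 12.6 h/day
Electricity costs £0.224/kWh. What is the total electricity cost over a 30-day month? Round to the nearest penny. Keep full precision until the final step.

£192.57

aquarium pump: 12.6 W × 13.8 h × 30 d = 5,216 Wh = 5.216 kWh
server rack: 3566 W × 7.68 h × 30 d = 821,606 Wh = 821.6 kWh
Wi-Fi router: 15.6 W × 14.1 h × 30 d = 6,599 Wh = 6.599 kWh
LED light strip: 23.5 W × 11.2 h × 30 d = 7,896 Wh = 7.896 kWh
ceiling fan: 48.57 W × 12.6 h × 30 d = 18,359 Wh = 18.36 kWh
Total energy = 5.216 + 821.6 + 6.599 + 7.896 + 18.36 = 859.7 kWh
Cost = 859.7 kWh × £0.224 = £192.57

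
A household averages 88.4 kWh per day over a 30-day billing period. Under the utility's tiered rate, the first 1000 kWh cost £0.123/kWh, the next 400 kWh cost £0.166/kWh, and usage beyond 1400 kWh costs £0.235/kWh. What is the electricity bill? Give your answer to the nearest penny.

£483.62

Usage = 88.4 kWh/day × 30 days = 2652 kWh
First 1000 kWh × £0.123 = £123.00
Next 400 kWh × £0.166 = £66.40
Remaining 1252 kWh × £0.235 = £294.22
Total = £483.62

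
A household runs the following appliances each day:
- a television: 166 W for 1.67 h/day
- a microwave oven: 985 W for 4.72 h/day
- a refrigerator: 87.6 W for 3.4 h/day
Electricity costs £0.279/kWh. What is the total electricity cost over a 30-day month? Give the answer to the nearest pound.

television: 166 W × 1.67 h × 30 d = 8,317 Wh = 8.317 kWh
microwave oven: 985 W × 4.72 h × 30 d = 139,476 Wh = 139.5 kWh
refrigerator: 87.6 W × 3.4 h × 30 d = 8,935 Wh = 8.935 kWh
Total energy = 8.317 + 139.5 + 8.935 = 156.7 kWh
Cost = 156.7 kWh × £0.279 = £43.73 ≈ £44

£44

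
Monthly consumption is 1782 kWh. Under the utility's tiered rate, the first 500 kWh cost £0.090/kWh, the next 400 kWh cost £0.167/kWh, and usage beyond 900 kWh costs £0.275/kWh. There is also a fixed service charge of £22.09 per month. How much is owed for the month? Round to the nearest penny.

First 500 kWh × £0.090 = £45.00
Next 400 kWh × £0.167 = £66.80
Remaining 882 kWh × £0.275 = £242.55
Energy charge = £354.35; + service £22.09 = £376.44

£376.44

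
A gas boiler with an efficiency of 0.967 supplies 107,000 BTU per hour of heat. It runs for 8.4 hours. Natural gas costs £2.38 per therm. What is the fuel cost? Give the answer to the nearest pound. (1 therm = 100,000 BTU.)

Heat delivered = 107,000 BTU/h × 8.4 h = 898,800 BTU
Gas input = 898,800 / 0.967 = 929,473 BTU
= 929,473 / 100,000 = 9.295 therm
Cost = 9.295 × £2.38/therm = £22.12 ≈ £22

£22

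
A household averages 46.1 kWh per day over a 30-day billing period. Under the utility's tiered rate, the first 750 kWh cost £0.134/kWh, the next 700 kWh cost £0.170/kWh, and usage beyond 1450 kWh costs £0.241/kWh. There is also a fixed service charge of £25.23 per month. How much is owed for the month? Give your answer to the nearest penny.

Usage = 46.1 kWh/day × 30 days = 1383 kWh
First 750 kWh × £0.134 = £100.50
Next 633 kWh × £0.170 = £107.61
Remaining tier: 0 kWh (not reached)
Energy charge = £208.11; + service £25.23 = £233.34

£233.34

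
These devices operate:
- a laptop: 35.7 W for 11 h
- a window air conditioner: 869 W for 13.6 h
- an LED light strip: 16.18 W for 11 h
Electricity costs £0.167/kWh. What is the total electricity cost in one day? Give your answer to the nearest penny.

laptop: 35.7 W × 11 h = 393 Wh = 0.3927 kWh
window air conditioner: 869 W × 13.6 h = 11,818 Wh = 11.82 kWh
LED light strip: 16.18 W × 11 h = 178 Wh = 0.178 kWh
Total energy = 0.3927 + 11.82 + 0.178 = 12.39 kWh
Cost = 12.39 kWh × £0.167 = £2.07

£2.07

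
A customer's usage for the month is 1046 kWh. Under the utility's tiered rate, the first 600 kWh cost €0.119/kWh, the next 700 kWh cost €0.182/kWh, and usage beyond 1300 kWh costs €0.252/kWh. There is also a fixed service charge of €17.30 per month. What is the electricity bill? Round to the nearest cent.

€169.87

First 600 kWh × €0.119 = €71.40
Next 446 kWh × €0.182 = €81.17
Remaining tier: 0 kWh (not reached)
Energy charge = €152.57; + service €17.30 = €169.87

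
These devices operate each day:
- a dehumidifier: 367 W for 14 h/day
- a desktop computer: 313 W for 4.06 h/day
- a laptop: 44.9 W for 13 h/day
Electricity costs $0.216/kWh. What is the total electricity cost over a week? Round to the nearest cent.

dehumidifier: 367 W × 14 h × 7 d = 35,966 Wh = 35.97 kWh
desktop computer: 313 W × 4.06 h × 7 d = 8,895 Wh = 8.895 kWh
laptop: 44.9 W × 13 h × 7 d = 4,086 Wh = 4.086 kWh
Total energy = 35.97 + 8.895 + 4.086 = 48.95 kWh
Cost = 48.95 kWh × $0.216 = $10.57

$10.57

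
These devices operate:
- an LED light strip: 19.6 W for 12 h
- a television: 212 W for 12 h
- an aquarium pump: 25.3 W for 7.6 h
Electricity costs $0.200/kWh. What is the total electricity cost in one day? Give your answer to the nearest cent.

$0.59

LED light strip: 19.6 W × 12 h = 235 Wh = 0.2352 kWh
television: 212 W × 12 h = 2,544 Wh = 2.544 kWh
aquarium pump: 25.3 W × 7.6 h = 192 Wh = 0.1923 kWh
Total energy = 0.2352 + 2.544 + 0.1923 = 2.971 kWh
Cost = 2.971 kWh × $0.200 = $0.59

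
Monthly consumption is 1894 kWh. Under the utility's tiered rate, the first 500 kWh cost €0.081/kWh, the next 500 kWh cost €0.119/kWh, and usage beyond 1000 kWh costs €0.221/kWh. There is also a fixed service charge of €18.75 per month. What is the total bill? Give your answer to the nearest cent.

€316.32

First 500 kWh × €0.081 = €40.50
Next 500 kWh × €0.119 = €59.50
Remaining 894 kWh × €0.221 = €197.57
Energy charge = €297.57; + service €18.75 = €316.32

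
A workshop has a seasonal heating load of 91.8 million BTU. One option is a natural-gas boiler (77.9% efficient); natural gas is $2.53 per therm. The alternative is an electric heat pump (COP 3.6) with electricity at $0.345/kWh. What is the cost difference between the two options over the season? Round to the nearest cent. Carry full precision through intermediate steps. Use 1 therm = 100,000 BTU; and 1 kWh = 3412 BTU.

Heat load = 91.8 × 10⁶ BTU = 91,800,000 BTU
Gas: input = 91,800,000 / 0.779 = 117,843,389 BTU = 1,178 therm → 1,178 × $2.53 = $2,981.44
Heat pump: 91,800,000 BTU / 3412 = 26,910 kWh heat; / 3.6 = 7,474 kWh in → × $0.345 = $2,578.40
Difference = |$2,981.44 − $2,578.40| = $403.04

$403.04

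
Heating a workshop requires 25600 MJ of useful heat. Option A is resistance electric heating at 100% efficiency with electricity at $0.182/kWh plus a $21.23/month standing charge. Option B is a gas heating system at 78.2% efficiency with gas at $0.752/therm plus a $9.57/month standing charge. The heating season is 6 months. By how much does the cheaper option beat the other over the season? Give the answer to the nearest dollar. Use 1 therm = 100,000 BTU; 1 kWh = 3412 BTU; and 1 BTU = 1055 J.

Heat load = 25600 MJ = 25,600,000,000 J / 1055 = 24,265,403 BTU
Gas: input = 24,265,403 / 0.782 = 31,029,927 BTU = 310.3 therm → 310.3 × $0.752 = $233.35; + 6 × $9.57 standing = $290.77
Electric: 24,265,403 BTU / 3412 = 7,112 kWh → × $0.182 = $1,294.34; + 6 × $21.23 standing = $1,421.72
Difference = |$290.77 − $1,421.72| = $1,130.96 ≈ $1131

$1131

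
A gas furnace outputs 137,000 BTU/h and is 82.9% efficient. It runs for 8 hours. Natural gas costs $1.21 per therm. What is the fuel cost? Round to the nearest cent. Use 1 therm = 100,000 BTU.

Heat delivered = 137,000 BTU/h × 8 h = 1,096,000 BTU
Gas input = 1,096,000 / 0.829 = 1,322,075 BTU
= 1,322,075 / 100,000 = 13.22 therm
Cost = 13.22 × $1.21/therm = $16.00

$16.00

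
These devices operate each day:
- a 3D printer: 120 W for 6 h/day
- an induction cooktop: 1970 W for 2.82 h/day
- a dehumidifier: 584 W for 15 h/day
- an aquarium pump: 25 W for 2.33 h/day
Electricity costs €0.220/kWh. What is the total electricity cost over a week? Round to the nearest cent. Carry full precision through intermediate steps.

€23.24

3D printer: 120 W × 6 h × 7 d = 5,040 Wh = 5.04 kWh
induction cooktop: 1970 W × 2.82 h × 7 d = 38,888 Wh = 38.89 kWh
dehumidifier: 584 W × 15 h × 7 d = 61,320 Wh = 61.32 kWh
aquarium pump: 25 W × 2.33 h × 7 d = 408 Wh = 0.4078 kWh
Total energy = 5.04 + 38.89 + 61.32 + 0.4078 = 105.7 kWh
Cost = 105.7 kWh × €0.220 = €23.24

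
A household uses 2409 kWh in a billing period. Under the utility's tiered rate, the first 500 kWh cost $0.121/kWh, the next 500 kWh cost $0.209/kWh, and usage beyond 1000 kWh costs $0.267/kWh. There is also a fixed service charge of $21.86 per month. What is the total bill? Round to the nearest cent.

First 500 kWh × $0.121 = $60.50
Next 500 kWh × $0.209 = $104.50
Remaining 1409 kWh × $0.267 = $376.20
Energy charge = $541.20; + service $21.86 = $563.06

$563.06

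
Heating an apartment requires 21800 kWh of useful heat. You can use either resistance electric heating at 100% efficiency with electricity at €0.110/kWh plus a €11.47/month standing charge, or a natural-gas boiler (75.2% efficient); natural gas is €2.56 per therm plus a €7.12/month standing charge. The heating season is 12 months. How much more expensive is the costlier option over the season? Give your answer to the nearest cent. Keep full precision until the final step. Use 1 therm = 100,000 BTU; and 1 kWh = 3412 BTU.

Heat load = 21800 kWh × 3412 = 74,381,600 BTU
Gas: input = 74,381,600 / 0.752 = 98,911,702 BTU = 989.1 therm → 989.1 × €2.56 = €2,532.14; + 12 × €7.12 standing = €2,617.58
Electric: 74,381,600 BTU / 3412 = 21,800 kWh → × €0.110 = €2,398.00; + 12 × €11.47 standing = €2,535.64
Difference = |€2,617.58 − €2,535.64| = €81.94

€81.94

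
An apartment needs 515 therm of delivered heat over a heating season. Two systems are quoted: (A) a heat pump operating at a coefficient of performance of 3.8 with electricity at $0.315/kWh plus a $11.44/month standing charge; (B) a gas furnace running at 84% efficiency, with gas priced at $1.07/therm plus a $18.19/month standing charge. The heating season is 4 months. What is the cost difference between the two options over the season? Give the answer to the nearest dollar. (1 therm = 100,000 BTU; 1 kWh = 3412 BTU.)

Heat load = 515 therm × 100,000 = 51,500,000 BTU
Gas: input = 51,500,000 / 0.84 = 61,309,524 BTU = 613.1 therm → 613.1 × $1.07 = $656.01; + 4 × $18.19 standing = $728.77
Heat pump: 51,500,000 BTU / 3412 = 15,090 kWh heat; / 3.8 = 3,972 kWh in → × $0.315 = $1,251.20; + 4 × $11.44 standing = $1,296.96
Difference = |$728.77 − $1,296.96| = $568.18 ≈ $568

$568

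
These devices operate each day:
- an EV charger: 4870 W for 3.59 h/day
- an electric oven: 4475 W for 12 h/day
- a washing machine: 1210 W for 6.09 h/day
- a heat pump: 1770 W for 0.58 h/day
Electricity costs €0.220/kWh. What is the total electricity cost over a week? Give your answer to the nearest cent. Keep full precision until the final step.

€122.55

EV charger: 4870 W × 3.59 h × 7 d = 122,383 Wh = 122.4 kWh
electric oven: 4475 W × 12 h × 7 d = 375,900 Wh = 375.9 kWh
washing machine: 1210 W × 6.09 h × 7 d = 51,582 Wh = 51.58 kWh
heat pump: 1770 W × 0.58 h × 7 d = 7,186 Wh = 7.186 kWh
Total energy = 122.4 + 375.9 + 51.58 + 7.186 = 557.1 kWh
Cost = 557.1 kWh × €0.220 = €122.55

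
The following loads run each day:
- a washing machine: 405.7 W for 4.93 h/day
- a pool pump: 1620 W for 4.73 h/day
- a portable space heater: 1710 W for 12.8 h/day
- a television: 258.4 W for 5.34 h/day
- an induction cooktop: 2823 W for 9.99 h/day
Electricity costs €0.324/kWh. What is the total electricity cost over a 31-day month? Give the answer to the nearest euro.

washing machine: 405.7 W × 4.93 h × 31 d = 62,003 Wh = 62 kWh
pool pump: 1620 W × 4.73 h × 31 d = 237,541 Wh = 237.5 kWh
portable space heater: 1710 W × 12.8 h × 31 d = 678,528 Wh = 678.5 kWh
television: 258.4 W × 5.34 h × 31 d = 42,776 Wh = 42.78 kWh
induction cooktop: 2823 W × 9.99 h × 31 d = 874,255 Wh = 874.3 kWh
Total energy = 62 + 237.5 + 678.5 + 42.78 + 874.3 = 1,895 kWh
Cost = 1,895 kWh × €0.324 = €614.01 ≈ €614

€614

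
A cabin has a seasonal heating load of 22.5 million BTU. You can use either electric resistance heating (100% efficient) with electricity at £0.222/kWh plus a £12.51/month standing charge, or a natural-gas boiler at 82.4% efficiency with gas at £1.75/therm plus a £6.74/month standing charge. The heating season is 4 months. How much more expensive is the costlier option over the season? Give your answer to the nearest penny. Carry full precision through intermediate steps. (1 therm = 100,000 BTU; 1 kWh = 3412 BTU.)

£1009.18

Heat load = 22.5 × 10⁶ BTU = 22,500,000 BTU
Gas: input = 22,500,000 / 0.824 = 27,305,825 BTU = 273.1 therm → 273.1 × £1.75 = £477.85; + 4 × £6.74 standing = £504.81
Electric: 22,500,000 BTU / 3412 = 6,594 kWh → × £0.222 = £1,463.95; + 4 × £12.51 standing = £1,513.99
Difference = |£504.81 − £1,513.99| = £1,009.18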